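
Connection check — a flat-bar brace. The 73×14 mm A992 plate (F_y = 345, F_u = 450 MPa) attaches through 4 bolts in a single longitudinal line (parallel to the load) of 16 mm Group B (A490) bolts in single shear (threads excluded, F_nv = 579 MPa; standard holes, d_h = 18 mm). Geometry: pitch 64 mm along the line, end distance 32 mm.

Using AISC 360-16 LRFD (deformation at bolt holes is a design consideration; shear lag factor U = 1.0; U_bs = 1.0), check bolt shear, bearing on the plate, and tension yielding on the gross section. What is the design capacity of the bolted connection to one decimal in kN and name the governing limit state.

Bolt shear: A_b = π(16)²/4 = 201.06 mm². φR_n = 0.75 × 579 × 201.06 × 4 × 1 = 349.2 kN.
Bearing (14 mm plate, F_u = 450 MPa): end bolts L_c = 32 − 18/2 = 23, R_n = min(1.2×23×14×450, 2.4×16×14×450) = 173.88 kN/bolt; interior L_c = 64 − 18 = 46, R_n = 241.92 kN/bolt. φR_n = 0.75 × (1×173.88 + 3×241.92) = 674.7 kN.
Tension yield (gross): A_g = 73×14 = 1022 mm². φR_n = 0.90 × 345 × 1022 = 317.3 kN.
Governing: min(349.2, 674.7, 317.3) = 317.3 kN → gross-section yield.

317.3 kN (gross-section yield governs)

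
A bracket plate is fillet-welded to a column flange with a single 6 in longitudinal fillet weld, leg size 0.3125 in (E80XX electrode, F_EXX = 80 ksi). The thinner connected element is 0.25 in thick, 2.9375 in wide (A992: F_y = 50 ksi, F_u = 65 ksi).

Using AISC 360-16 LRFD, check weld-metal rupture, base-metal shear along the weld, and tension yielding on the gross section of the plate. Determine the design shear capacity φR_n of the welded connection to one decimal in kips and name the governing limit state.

33.0 kips (gross-section yield governs)

Weld metal: throat = 0.707×0.3125 = 0.22094 in, L = 6 in. φR_n = 0.75 × 0.6 × 80 × 0.22094 × 6 = 47.7 kips.
Base metal shear (0.25 in plate): yield φR_n = 1.0×0.6×50×0.25×6 = 45.0 kips; rupture φR_n = 0.75×0.6×65×0.25×6 = 43.9 kips; take 43.9 kips (rupture).
Tension yield (gross): A_g = 2.9375×0.25 = 0.73438 in². φR_n = 0.90 × 50 × 0.73438 = 33.0 kips.
Governing: min(47.7, 43.9, 33.0) = 33.0 kips → gross-section yield.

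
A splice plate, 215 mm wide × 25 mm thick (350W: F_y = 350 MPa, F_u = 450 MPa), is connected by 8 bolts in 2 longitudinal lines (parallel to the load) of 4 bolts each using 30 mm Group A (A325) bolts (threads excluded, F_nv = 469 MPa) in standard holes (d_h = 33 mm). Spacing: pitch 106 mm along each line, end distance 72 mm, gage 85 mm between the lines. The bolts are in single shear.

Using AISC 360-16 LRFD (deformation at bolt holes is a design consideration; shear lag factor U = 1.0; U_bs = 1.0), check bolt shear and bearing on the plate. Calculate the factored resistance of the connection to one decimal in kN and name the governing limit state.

Bolt shear: A_b = π(30)²/4 = 706.86 mm². φR_n = 0.75 × 469 × 706.86 × 8 × 1 = 1989.1 kN.
Bearing (25 mm plate, F_u = 450 MPa): end bolts L_c = 72 − 33/2 = 55.5, R_n = min(1.2×55.5×25×450, 2.4×30×25×450) = 749.25 kN/bolt; interior L_c = 106 − 33 = 73, R_n = 810 kN/bolt. φR_n = 0.75 × (2×749.25 + 6×810) = 4768.9 kN.
Governing: min(1989.1, 4768.9) = 1989.1 kN → bolt shear.

1989.1 kN (bolt shear governs)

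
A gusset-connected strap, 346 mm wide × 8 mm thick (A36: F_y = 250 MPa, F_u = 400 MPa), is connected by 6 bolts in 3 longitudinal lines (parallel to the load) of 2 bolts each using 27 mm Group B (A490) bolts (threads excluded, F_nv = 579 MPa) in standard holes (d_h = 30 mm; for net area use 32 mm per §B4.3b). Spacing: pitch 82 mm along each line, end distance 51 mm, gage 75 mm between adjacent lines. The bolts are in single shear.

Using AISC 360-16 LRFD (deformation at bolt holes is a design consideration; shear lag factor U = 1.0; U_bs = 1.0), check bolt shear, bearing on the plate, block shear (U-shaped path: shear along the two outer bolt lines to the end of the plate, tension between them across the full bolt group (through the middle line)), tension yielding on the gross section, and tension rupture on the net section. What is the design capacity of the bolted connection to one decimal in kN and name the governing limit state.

Bolt shear: A_b = π(27)²/4 = 572.56 mm². φR_n = 0.75 × 579 × 572.56 × 6 × 1 = 1491.8 kN.
Bearing (8 mm plate, F_u = 400 MPa): end bolts L_c = 51 − 30/2 = 36, R_n = min(1.2×36×8×400, 2.4×27×8×400) = 138.24 kN/bolt; interior L_c = 82 − 30 = 52, R_n = 199.68 kN/bolt. φR_n = 0.75 × (3×138.24 + 3×199.68) = 760.3 kN.
Block shear: shear path 2×[51+1×82] = 2×133 mm, A_gv = 2128, A_nv = 2×(133 − 1.5×32)×8 = 1360 mm²; tension across gage: (150 − 2×32)×8 = 688 mm². R_n = min(0.6×400×1360, 0.6×250×2128) + 1.0×400×688 = min(326.4, 319.2) + 275.2 = 594.4 kN. φR_n = 0.75 × 594.4 = 445.8 kN.
Tension yield (gross): A_g = 346×8 = 2768 mm². φR_n = 0.90 × 250 × 2768 = 622.8 kN.
Tension rupture (net): A_n = (346 − 3×32)×8 = 2000 mm² (U = 1.0, A_e = A_n). φR_n = 0.75 × 400 × 2000 = 600.0 kN.
Governing: min(1491.8, 760.3, 445.8, 622.8, 600.0) = 445.8 kN → block shear.

445.8 kN (block shear governs)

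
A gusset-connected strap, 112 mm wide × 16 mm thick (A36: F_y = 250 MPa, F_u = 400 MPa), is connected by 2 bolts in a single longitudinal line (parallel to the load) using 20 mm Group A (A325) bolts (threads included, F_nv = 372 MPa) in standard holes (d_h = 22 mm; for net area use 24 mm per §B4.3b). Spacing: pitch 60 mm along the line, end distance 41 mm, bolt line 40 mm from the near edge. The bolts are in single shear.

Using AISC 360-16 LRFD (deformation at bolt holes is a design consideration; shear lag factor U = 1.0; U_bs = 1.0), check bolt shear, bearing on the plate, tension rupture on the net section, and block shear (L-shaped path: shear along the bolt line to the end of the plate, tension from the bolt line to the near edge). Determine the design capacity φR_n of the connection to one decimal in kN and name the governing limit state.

Bolt shear: A_b = π(20)²/4 = 314.16 mm². φR_n = 0.75 × 372 × 314.16 × 2 × 1 = 175.3 kN.
Bearing (16 mm plate, F_u = 400 MPa): end bolts L_c = 41 − 22/2 = 30, R_n = min(1.2×30×16×400, 2.4×20×16×400) = 230.4 kN/bolt; interior L_c = 60 − 22 = 38, R_n = 291.84 kN/bolt. φR_n = 0.75 × (1×230.4 + 1×291.84) = 391.7 kN.
Tension rupture (net): A_n = (112 − 1×24)×16 = 1408 mm² (U = 1.0, A_e = A_n). φR_n = 0.75 × 400 × 1408 = 422.4 kN.
Block shear: shear path 1×[41+1×60] = 1×101 mm, A_gv = 1616, A_nv = 1×(101 − 1.5×24)×16 = 1040 mm²; tension to near edge: (40 − 0.5×24)×16 = 448 mm². R_n = min(0.6×400×1040, 0.6×250×1616) + 1.0×400×448 = min(249.6, 242.4) + 179.2 = 421.6 kN. φR_n = 0.75 × 421.6 = 316.2 kN.
Governing: min(175.3, 391.7, 422.4, 316.2) = 175.3 kN → bolt shear.

175.3 kN (bolt shear governs)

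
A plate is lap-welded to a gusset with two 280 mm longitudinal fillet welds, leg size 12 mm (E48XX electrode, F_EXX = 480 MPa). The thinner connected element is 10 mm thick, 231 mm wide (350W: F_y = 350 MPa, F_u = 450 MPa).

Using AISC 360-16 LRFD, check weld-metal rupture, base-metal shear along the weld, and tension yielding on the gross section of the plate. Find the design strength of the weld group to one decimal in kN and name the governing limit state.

Weld metal: throat = 0.707×12 = 8.484 mm, L = 2×280 = 560 mm. φR_n = 0.75 × 0.6 × 480 × 8.484 × 560 = 1026.2 kN.
Base metal shear (10 mm plate): yield φR_n = 1.0×0.6×350×10×560 = 1176.0 kN; rupture φR_n = 0.75×0.6×450×10×560 = 1134.0 kN; take 1134.0 kN (rupture).
Tension yield (gross): A_g = 231×10 = 2310 mm². φR_n = 0.90 × 350 × 2310 = 727.7 kN.
Governing: min(1026.2, 1134.0, 727.7) = 727.7 kN → gross-section yield.

727.7 kN (gross-section yield governs)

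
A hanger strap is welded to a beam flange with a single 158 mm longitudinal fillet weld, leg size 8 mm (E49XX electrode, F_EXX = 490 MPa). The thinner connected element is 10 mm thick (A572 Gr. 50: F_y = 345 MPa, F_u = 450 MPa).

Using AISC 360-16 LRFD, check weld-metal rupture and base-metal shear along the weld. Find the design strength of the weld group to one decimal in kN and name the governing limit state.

197.0 kN (weld metal governs)

Weld metal: throat = 0.707×8 = 5.656 mm, L = 158 mm. φR_n = 0.75 × 0.6 × 490 × 5.656 × 158 = 197.0 kN.
Base metal shear (10 mm plate): yield φR_n = 1.0×0.6×345×10×158 = 327.1 kN; rupture φR_n = 0.75×0.6×450×10×158 = 320.0 kN; take 320.0 kN (rupture).
Governing: min(197.0, 320.0) = 197.0 kN → weld metal.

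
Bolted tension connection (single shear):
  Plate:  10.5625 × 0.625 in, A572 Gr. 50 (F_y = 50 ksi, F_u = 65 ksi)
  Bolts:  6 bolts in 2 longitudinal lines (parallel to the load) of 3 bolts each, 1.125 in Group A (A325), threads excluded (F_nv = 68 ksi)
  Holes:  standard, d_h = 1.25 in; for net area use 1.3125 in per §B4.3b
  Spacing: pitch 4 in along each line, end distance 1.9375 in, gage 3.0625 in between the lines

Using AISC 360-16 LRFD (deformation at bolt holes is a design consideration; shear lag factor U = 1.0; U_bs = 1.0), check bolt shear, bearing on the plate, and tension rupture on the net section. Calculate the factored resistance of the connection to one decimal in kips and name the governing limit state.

241.8 kips (net-section rupture governs)

Bolt shear: A_b = π(1.125)²/4 = 0.99402 in². φR_n = 0.75 × 68 × 0.99402 × 6 × 1 = 304.2 kips.
Bearing (0.625 in plate, F_u = 65 ksi): end bolts L_c = 1.9375 − 1.25/2 = 1.3125, R_n = min(1.2×1.3125×0.625×65, 2.4×1.125×0.625×65) = 63.984 kips/bolt; interior L_c = 4 − 1.25 = 2.75, R_n = 109.69 kips/bolt. φR_n = 0.75 × (2×63.984 + 4×109.69) = 425.0 kips.
Tension rupture (net): A_n = (10.5625 − 2×1.3125)×0.625 = 4.9609 in² (U = 1.0, A_e = A_n). φR_n = 0.75 × 65 × 4.9609 = 241.8 kips.
Governing: min(304.2, 425.0, 241.8) = 241.8 kips → net-section rupture.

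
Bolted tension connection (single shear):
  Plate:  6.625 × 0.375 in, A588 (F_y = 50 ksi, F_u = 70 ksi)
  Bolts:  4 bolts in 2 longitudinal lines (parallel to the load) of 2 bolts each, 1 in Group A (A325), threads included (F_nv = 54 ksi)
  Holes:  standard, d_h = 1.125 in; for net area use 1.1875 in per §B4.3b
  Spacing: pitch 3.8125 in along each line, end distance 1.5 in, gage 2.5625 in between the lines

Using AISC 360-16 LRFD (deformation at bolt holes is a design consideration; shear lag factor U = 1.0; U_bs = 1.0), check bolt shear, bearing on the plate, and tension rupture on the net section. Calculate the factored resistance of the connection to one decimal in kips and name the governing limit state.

83.7 kips (net-section rupture governs)

Bolt shear: A_b = π(1)²/4 = 0.7854 in². φR_n = 0.75 × 54 × 0.7854 × 4 × 1 = 127.2 kips.
Bearing (0.375 in plate, F_u = 70 ksi): end bolts L_c = 1.5 − 1.125/2 = 0.9375, R_n = min(1.2×0.9375×0.375×70, 2.4×1×0.375×70) = 29.531 kips/bolt; interior L_c = 3.8125 − 1.125 = 2.6875, R_n = 63 kips/bolt. φR_n = 0.75 × (2×29.531 + 2×63) = 138.8 kips.
Tension rupture (net): A_n = (6.625 − 2×1.1875)×0.375 = 1.5938 in² (U = 1.0, A_e = A_n). φR_n = 0.75 × 70 × 1.5938 = 83.7 kips.
Governing: min(127.2, 138.8, 83.7) = 83.7 kips → net-section rupture.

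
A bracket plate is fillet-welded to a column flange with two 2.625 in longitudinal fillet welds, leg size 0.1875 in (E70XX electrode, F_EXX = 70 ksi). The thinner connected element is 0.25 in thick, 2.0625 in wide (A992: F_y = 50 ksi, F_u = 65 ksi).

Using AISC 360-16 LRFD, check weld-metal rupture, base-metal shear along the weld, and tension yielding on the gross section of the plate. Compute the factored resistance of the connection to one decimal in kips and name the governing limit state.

21.9 kips (weld metal governs)

Weld metal: throat = 0.707×0.1875 = 0.13256 in, L = 2×2.625 = 5.25 in. φR_n = 0.75 × 0.6 × 70 × 0.13256 × 5.25 = 21.9 kips.
Base metal shear (0.25 in plate): yield φR_n = 1.0×0.6×50×0.25×5.25 = 39.4 kips; rupture φR_n = 0.75×0.6×65×0.25×5.25 = 38.4 kips; take 38.4 kips (rupture).
Tension yield (gross): A_g = 2.0625×0.25 = 0.51563 in². φR_n = 0.90 × 50 × 0.51563 = 23.2 kips.
Governing: min(21.9, 38.4, 23.2) = 21.9 kips → weld metal.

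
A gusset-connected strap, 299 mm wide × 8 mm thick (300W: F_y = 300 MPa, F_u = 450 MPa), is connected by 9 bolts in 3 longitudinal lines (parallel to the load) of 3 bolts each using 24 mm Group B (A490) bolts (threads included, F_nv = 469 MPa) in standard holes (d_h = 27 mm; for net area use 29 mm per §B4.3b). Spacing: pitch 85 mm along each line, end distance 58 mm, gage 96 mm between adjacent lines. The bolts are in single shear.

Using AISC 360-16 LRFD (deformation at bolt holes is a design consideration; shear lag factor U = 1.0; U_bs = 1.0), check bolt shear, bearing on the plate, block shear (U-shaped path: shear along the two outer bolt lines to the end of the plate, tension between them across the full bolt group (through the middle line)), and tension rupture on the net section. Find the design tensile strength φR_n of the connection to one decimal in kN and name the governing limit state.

Bolt shear: A_b = π(24)²/4 = 452.39 mm². φR_n = 0.75 × 469 × 452.39 × 9 × 1 = 1432.2 kN.
Bearing (8 mm plate, F_u = 450 MPa): end bolts L_c = 58 − 27/2 = 44.5, R_n = min(1.2×44.5×8×450, 2.4×24×8×450) = 192.24 kN/bolt; interior L_c = 85 − 27 = 58, R_n = 207.36 kN/bolt. φR_n = 0.75 × (3×192.24 + 6×207.36) = 1365.7 kN.
Block shear: shear path 2×[58+2×85] = 2×228 mm, A_gv = 3648, A_nv = 2×(228 − 2.5×29)×8 = 2488 mm²; tension across gage: (192 − 2×29)×8 = 1072 mm². R_n = min(0.6×450×2488, 0.6×300×3648) + 1.0×450×1072 = min(671.76, 656.64) + 482.4 = 1139 kN. φR_n = 0.75 × 1139 = 854.3 kN.
Tension rupture (net): A_n = (299 − 3×29)×8 = 1696 mm² (U = 1.0, A_e = A_n). φR_n = 0.75 × 450 × 1696 = 572.4 kN.
Governing: min(1432.2, 1365.7, 854.3, 572.4) = 572.4 kN → net-section rupture.

572.4 kN (net-section rupture governs)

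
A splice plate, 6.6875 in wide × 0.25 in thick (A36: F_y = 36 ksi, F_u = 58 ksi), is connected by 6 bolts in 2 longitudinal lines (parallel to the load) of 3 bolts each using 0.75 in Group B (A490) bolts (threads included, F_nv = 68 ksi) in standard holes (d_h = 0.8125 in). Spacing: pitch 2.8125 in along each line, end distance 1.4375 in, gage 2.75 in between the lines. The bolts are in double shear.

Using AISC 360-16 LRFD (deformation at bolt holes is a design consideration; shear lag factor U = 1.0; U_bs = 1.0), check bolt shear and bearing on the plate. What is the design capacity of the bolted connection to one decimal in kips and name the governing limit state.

105.2 kips (bearing governs)

Bolt shear: A_b = π(0.75)²/4 = 0.44179 in². φR_n = 0.75 × 68 × 0.44179 × 6 × 2 = 270.4 kips.
Bearing (0.25 in plate, F_u = 58 ksi): end bolts L_c = 1.4375 − 0.8125/2 = 1.03125, R_n = min(1.2×1.03125×0.25×58, 2.4×0.75×0.25×58) = 17.944 kips/bolt; interior L_c = 2.8125 − 0.8125 = 2, R_n = 26.1 kips/bolt. φR_n = 0.75 × (2×17.944 + 4×26.1) = 105.2 kips.
Governing: min(270.4, 105.2) = 105.2 kips → bearing.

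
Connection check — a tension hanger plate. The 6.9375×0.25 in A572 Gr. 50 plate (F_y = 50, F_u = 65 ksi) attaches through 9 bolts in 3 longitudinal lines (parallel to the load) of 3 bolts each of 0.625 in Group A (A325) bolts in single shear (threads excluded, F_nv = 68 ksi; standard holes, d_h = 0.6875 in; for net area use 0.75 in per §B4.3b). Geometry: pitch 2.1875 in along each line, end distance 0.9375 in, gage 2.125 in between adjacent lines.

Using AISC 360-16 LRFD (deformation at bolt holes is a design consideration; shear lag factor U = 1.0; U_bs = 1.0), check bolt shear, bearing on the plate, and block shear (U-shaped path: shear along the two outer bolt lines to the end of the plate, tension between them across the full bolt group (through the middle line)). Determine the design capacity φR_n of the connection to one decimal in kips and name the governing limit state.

Bolt shear: A_b = π(0.625)²/4 = 0.3068 in². φR_n = 0.75 × 68 × 0.3068 × 9 × 1 = 140.8 kips.
Bearing (0.25 in plate, F_u = 65 ksi): end bolts L_c = 0.9375 − 0.6875/2 = 0.59375, R_n = min(1.2×0.59375×0.25×65, 2.4×0.625×0.25×65) = 11.578 kips/bolt; interior L_c = 2.1875 − 0.6875 = 1.5, R_n = 24.375 kips/bolt. φR_n = 0.75 × (3×11.578 + 6×24.375) = 135.7 kips.
Block shear: shear path 2×[0.9375+2×2.1875] = 2×5.3125 in, A_gv = 2.6563, A_nv = 2×(5.3125 − 2.5×0.75)×0.25 = 1.7188 in²; tension across gage: (4.25 − 2×0.75)×0.25 = 0.6875 in². R_n = min(0.6×65×1.7188, 0.6×50×2.6563) + 1.0×65×0.6875 = min(67.033, 79.689) + 44.688 = 111.72 kips. φR_n = 0.75 × 111.72 = 83.8 kips.
Governing: min(140.8, 135.7, 83.8) = 83.8 kips → block shear.

83.8 kips (block shear governs)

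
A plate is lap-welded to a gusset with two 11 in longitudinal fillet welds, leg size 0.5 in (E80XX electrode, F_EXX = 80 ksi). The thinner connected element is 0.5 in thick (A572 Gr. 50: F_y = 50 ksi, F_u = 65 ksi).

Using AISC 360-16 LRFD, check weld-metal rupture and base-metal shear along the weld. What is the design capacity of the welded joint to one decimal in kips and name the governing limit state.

Weld metal: throat = 0.707×0.5 = 0.3535 in, L = 2×11 = 22 in. φR_n = 0.75 × 0.6 × 80 × 0.3535 × 22 = 280.0 kips.
Base metal shear (0.5 in plate): yield φR_n = 1.0×0.6×50×0.5×22 = 330.0 kips; rupture φR_n = 0.75×0.6×65×0.5×22 = 321.8 kips; take 321.8 kips (rupture).
Governing: min(280.0, 321.8) = 280.0 kips → weld metal.

280.0 kips (weld metal governs)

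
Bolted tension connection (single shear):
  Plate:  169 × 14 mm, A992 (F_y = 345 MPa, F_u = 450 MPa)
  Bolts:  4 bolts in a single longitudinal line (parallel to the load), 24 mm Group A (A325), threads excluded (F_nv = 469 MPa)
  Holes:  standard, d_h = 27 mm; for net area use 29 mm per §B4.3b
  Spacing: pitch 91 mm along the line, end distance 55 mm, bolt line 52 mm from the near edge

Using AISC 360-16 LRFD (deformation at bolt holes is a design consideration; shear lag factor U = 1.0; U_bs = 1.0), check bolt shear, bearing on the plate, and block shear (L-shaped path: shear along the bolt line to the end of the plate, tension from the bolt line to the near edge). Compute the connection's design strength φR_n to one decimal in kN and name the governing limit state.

Bolt shear: A_b = π(24)²/4 = 452.39 mm². φR_n = 0.75 × 469 × 452.39 × 4 × 1 = 636.5 kN.
Bearing (14 mm plate, F_u = 450 MPa): end bolts L_c = 55 − 27/2 = 41.5, R_n = min(1.2×41.5×14×450, 2.4×24×14×450) = 313.74 kN/bolt; interior L_c = 91 − 27 = 64, R_n = 362.88 kN/bolt. φR_n = 0.75 × (1×313.74 + 3×362.88) = 1051.8 kN.
Block shear: shear path 1×[55+3×91] = 1×328 mm, A_gv = 4592, A_nv = 1×(328 − 3.5×29)×14 = 3171 mm²; tension to near edge: (52 − 0.5×29)×14 = 525 mm². R_n = min(0.6×450×3171, 0.6×345×4592) + 1.0×450×525 = min(856.17, 950.54) + 236.25 = 1092.4 kN. φR_n = 0.75 × 1092.4 = 819.3 kN.
Governing: min(636.5, 1051.8, 819.3) = 636.5 kN → bolt shear.

636.5 kN (bolt shear governs)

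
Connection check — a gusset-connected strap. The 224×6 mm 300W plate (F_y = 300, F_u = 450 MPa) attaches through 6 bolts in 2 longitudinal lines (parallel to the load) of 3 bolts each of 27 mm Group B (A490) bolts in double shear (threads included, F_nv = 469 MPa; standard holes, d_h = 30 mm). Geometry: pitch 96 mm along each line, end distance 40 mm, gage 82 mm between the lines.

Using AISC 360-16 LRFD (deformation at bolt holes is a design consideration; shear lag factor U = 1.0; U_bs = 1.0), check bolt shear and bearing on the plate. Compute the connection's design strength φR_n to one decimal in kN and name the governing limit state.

646.4 kN (bearing governs)

Bolt shear: A_b = π(27)²/4 = 572.56 mm². φR_n = 0.75 × 469 × 572.56 × 6 × 2 = 2416.8 kN.
Bearing (6 mm plate, F_u = 450 MPa): end bolts L_c = 40 − 30/2 = 25, R_n = min(1.2×25×6×450, 2.4×27×6×450) = 81 kN/bolt; interior L_c = 96 − 30 = 66, R_n = 174.96 kN/bolt. φR_n = 0.75 × (2×81 + 4×174.96) = 646.4 kN.
Governing: min(2416.8, 646.4) = 646.4 kN → bearing.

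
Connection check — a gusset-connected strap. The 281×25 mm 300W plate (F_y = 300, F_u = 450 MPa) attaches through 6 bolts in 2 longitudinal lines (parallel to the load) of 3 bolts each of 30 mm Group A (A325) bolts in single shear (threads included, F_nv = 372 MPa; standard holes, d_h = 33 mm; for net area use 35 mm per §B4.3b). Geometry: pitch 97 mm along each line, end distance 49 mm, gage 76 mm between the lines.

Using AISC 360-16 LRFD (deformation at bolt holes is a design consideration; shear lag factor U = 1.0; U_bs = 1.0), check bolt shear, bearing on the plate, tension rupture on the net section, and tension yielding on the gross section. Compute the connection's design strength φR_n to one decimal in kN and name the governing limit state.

Bolt shear: A_b = π(30)²/4 = 706.86 mm². φR_n = 0.75 × 372 × 706.86 × 6 × 1 = 1183.3 kN.
Bearing (25 mm plate, F_u = 450 MPa): end bolts L_c = 49 − 33/2 = 32.5, R_n = min(1.2×32.5×25×450, 2.4×30×25×450) = 438.75 kN/bolt; interior L_c = 97 − 33 = 64, R_n = 810 kN/bolt. φR_n = 0.75 × (2×438.75 + 4×810) = 3088.1 kN.
Tension rupture (net): A_n = (281 − 2×35)×25 = 5275 mm² (U = 1.0, A_e = A_n). φR_n = 0.75 × 450 × 5275 = 1780.3 kN.
Tension yield (gross): A_g = 281×25 = 7025 mm². φR_n = 0.90 × 300 × 7025 = 1896.8 kN.
Governing: min(1183.3, 3088.1, 1780.3, 1896.8) = 1183.3 kN → bolt shear.

1183.3 kN (bolt shear governs)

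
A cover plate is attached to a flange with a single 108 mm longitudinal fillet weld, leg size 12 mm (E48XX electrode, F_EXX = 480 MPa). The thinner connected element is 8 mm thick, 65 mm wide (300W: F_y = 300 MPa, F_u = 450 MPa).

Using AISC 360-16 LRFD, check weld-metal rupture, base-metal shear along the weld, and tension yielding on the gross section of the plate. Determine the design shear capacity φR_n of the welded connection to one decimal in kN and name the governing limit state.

140.4 kN (gross-section yield governs)

Weld metal: throat = 0.707×12 = 8.484 mm, L = 108 mm. φR_n = 0.75 × 0.6 × 480 × 8.484 × 108 = 197.9 kN.
Base metal shear (8 mm plate): yield φR_n = 1.0×0.6×300×8×108 = 155.5 kN; rupture φR_n = 0.75×0.6×450×8×108 = 175.0 kN; take 155.5 kN (yield).
Tension yield (gross): A_g = 65×8 = 520 mm². φR_n = 0.90 × 300 × 520 = 140.4 kN.
Governing: min(197.9, 155.5, 140.4) = 140.4 kN → gross-section yield.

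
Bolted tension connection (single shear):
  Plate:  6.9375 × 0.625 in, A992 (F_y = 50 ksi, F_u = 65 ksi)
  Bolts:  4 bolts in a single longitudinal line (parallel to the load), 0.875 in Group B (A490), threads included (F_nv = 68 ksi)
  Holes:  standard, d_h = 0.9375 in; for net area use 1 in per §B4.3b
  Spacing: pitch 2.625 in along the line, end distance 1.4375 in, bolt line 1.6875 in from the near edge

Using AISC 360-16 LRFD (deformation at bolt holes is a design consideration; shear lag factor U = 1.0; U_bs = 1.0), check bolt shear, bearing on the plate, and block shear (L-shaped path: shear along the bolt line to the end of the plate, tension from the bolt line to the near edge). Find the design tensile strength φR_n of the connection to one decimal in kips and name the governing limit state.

122.7 kips (bolt shear governs)

Bolt shear: A_b = π(0.875)²/4 = 0.60132 in². φR_n = 0.75 × 68 × 0.60132 × 4 × 1 = 122.7 kips.
Bearing (0.625 in plate, F_u = 65 ksi): end bolts L_c = 1.4375 − 0.9375/2 = 0.96875, R_n = min(1.2×0.96875×0.625×65, 2.4×0.875×0.625×65) = 47.227 kips/bolt; interior L_c = 2.625 − 0.9375 = 1.6875, R_n = 82.266 kips/bolt. φR_n = 0.75 × (1×47.227 + 3×82.266) = 220.5 kips.
Block shear: shear path 1×[1.4375+3×2.625] = 1×9.3125 in, A_gv = 5.8203, A_nv = 1×(9.3125 − 3.5×1)×0.625 = 3.6328 in²; tension to near edge: (1.6875 − 0.5×1)×0.625 = 0.74219 in². R_n = min(0.6×65×3.6328, 0.6×50×5.8203) + 1.0×65×0.74219 = min(141.68, 174.61) + 48.242 = 189.92 kips. φR_n = 0.75 × 189.92 = 142.4 kips.
Governing: min(122.7, 220.5, 142.4) = 122.7 kips → bolt shear.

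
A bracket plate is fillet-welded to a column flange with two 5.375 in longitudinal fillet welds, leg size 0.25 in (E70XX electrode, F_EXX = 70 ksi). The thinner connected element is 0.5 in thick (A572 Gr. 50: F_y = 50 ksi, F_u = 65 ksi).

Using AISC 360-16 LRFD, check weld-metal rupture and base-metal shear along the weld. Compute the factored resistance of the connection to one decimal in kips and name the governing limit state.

59.9 kips (weld metal governs)

Weld metal: throat = 0.707×0.25 = 0.17675 in, L = 2×5.375 = 10.75 in. φR_n = 0.75 × 0.6 × 70 × 0.17675 × 10.75 = 59.9 kips.
Base metal shear (0.5 in plate): yield φR_n = 1.0×0.6×50×0.5×10.75 = 161.3 kips; rupture φR_n = 0.75×0.6×65×0.5×10.75 = 157.2 kips; take 157.2 kips (rupture).
Governing: min(59.9, 157.2) = 59.9 kips → weld metal.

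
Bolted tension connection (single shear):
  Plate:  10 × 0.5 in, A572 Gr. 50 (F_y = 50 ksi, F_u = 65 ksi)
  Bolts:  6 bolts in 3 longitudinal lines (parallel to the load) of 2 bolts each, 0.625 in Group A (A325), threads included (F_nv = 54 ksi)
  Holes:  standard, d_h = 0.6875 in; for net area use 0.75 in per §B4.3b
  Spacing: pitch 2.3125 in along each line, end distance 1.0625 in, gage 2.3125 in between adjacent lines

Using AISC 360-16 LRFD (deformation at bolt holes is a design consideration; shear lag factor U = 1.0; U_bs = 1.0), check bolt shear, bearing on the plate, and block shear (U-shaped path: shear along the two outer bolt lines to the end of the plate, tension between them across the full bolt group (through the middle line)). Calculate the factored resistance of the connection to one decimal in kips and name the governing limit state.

Bolt shear: A_b = π(0.625)²/4 = 0.3068 in². φR_n = 0.75 × 54 × 0.3068 × 6 × 1 = 74.6 kips.
Bearing (0.5 in plate, F_u = 65 ksi): end bolts L_c = 1.0625 − 0.6875/2 = 0.71875, R_n = min(1.2×0.71875×0.5×65, 2.4×0.625×0.5×65) = 28.031 kips/bolt; interior L_c = 2.3125 − 0.6875 = 1.625, R_n = 48.75 kips/bolt. φR_n = 0.75 × (3×28.031 + 3×48.75) = 172.8 kips.
Block shear: shear path 2×[1.0625+1×2.3125] = 2×3.375 in, A_gv = 3.375, A_nv = 2×(3.375 − 1.5×0.75)×0.5 = 2.25 in²; tension across gage: (4.625 − 2×0.75)×0.5 = 1.5625 in². R_n = min(0.6×65×2.25, 0.6×50×3.375) + 1.0×65×1.5625 = min(87.75, 101.25) + 101.56 = 189.31 kips. φR_n = 0.75 × 189.31 = 142.0 kips.
Governing: min(74.6, 172.8, 142.0) = 74.6 kips → bolt shear.

74.6 kips (bolt shear governs)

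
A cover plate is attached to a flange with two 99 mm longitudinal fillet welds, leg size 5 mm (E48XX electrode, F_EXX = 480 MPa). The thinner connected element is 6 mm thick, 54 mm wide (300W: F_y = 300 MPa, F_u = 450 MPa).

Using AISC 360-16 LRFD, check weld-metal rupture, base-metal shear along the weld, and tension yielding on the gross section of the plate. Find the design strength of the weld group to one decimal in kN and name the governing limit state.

Weld metal: throat = 0.707×5 = 3.535 mm, L = 2×99 = 198 mm. φR_n = 0.75 × 0.6 × 480 × 3.535 × 198 = 151.2 kN.
Base metal shear (6 mm plate): yield φR_n = 1.0×0.6×300×6×198 = 213.8 kN; rupture φR_n = 0.75×0.6×450×6×198 = 240.6 kN; take 213.8 kN (yield).
Tension yield (gross): A_g = 54×6 = 324 mm². φR_n = 0.90 × 300 × 324 = 87.5 kN.
Governing: min(151.2, 213.8, 87.5) = 87.5 kN → gross-section yield.

87.5 kN (gross-section yield governs)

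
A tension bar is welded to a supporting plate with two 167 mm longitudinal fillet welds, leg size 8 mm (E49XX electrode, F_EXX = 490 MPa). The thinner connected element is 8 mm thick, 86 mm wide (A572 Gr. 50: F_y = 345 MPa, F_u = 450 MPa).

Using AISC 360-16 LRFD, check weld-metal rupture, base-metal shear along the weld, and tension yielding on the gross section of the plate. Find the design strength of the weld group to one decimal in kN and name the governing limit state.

Weld metal: throat = 0.707×8 = 5.656 mm, L = 2×167 = 334 mm. φR_n = 0.75 × 0.6 × 490 × 5.656 × 334 = 416.5 kN.
Base metal shear (8 mm plate): yield φR_n = 1.0×0.6×345×8×334 = 553.1 kN; rupture φR_n = 0.75×0.6×450×8×334 = 541.1 kN; take 541.1 kN (rupture).
Tension yield (gross): A_g = 86×8 = 688 mm². φR_n = 0.90 × 345 × 688 = 213.6 kN.
Governing: min(416.5, 541.1, 213.6) = 213.6 kN → gross-section yield.

213.6 kN (gross-section yield governs)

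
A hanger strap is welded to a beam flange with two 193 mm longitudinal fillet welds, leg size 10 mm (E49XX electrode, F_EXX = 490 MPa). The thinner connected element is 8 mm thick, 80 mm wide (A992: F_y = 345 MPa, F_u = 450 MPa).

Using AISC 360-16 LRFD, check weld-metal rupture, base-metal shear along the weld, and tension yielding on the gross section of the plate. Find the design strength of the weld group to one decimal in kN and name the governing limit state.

Weld metal: throat = 0.707×10 = 7.07 mm, L = 2×193 = 386 mm. φR_n = 0.75 × 0.6 × 490 × 7.07 × 386 = 601.7 kN.
Base metal shear (8 mm plate): yield φR_n = 1.0×0.6×345×8×386 = 639.2 kN; rupture φR_n = 0.75×0.6×450×8×386 = 625.3 kN; take 625.3 kN (rupture).
Tension yield (gross): A_g = 80×8 = 640 mm². φR_n = 0.90 × 345 × 640 = 198.7 kN.
Governing: min(601.7, 625.3, 198.7) = 198.7 kN → gross-section yield.

198.7 kN (gross-section yield governs)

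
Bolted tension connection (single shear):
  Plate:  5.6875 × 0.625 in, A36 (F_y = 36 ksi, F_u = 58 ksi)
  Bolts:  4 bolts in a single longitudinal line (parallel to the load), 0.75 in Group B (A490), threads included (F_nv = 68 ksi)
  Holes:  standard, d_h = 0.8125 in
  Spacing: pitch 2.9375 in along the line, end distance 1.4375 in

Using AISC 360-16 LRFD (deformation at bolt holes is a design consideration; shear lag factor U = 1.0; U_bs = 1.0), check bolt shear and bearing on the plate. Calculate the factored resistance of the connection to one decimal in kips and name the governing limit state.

90.1 kips (bolt shear governs)

Bolt shear: A_b = π(0.75)²/4 = 0.44179 in². φR_n = 0.75 × 68 × 0.44179 × 4 × 1 = 90.1 kips.
Bearing (0.625 in plate, F_u = 58 ksi): end bolts L_c = 1.4375 − 0.8125/2 = 1.03125, R_n = min(1.2×1.03125×0.625×58, 2.4×0.75×0.625×58) = 44.859 kips/bolt; interior L_c = 2.9375 − 0.8125 = 2.125, R_n = 65.25 kips/bolt. φR_n = 0.75 × (1×44.859 + 3×65.25) = 180.5 kips.
Governing: min(90.1, 180.5) = 90.1 kips → bolt shear.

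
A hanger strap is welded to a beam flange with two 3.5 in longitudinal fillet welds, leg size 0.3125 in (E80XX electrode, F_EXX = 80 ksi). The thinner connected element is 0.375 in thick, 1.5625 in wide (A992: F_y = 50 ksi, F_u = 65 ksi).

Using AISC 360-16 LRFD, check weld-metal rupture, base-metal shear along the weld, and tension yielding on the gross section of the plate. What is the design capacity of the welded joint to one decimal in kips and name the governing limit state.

26.4 kips (gross-section yield governs)

Weld metal: throat = 0.707×0.3125 = 0.22094 in, L = 2×3.5 = 7 in. φR_n = 0.75 × 0.6 × 80 × 0.22094 × 7 = 55.7 kips.
Base metal shear (0.375 in plate): yield φR_n = 1.0×0.6×50×0.375×7 = 78.8 kips; rupture φR_n = 0.75×0.6×65×0.375×7 = 76.8 kips; take 76.8 kips (rupture).
Tension yield (gross): A_g = 1.5625×0.375 = 0.58594 in². φR_n = 0.90 × 50 × 0.58594 = 26.4 kips.
Governing: min(55.7, 76.8, 26.4) = 26.4 kips → gross-section yield.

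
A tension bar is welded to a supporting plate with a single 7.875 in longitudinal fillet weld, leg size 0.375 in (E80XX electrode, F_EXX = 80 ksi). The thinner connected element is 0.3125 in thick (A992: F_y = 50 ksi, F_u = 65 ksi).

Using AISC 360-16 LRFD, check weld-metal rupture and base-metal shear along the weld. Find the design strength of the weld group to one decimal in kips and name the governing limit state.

Weld metal: throat = 0.707×0.375 = 0.26513 in, L = 7.875 in. φR_n = 0.75 × 0.6 × 80 × 0.26513 × 7.875 = 75.2 kips.
Base metal shear (0.3125 in plate): yield φR_n = 1.0×0.6×50×0.3125×7.875 = 73.8 kips; rupture φR_n = 0.75×0.6×65×0.3125×7.875 = 72.0 kips; take 72.0 kips (rupture).
Governing: min(75.2, 72.0) = 72.0 kips → base-metal shear.

72.0 kips (base-metal shear governs)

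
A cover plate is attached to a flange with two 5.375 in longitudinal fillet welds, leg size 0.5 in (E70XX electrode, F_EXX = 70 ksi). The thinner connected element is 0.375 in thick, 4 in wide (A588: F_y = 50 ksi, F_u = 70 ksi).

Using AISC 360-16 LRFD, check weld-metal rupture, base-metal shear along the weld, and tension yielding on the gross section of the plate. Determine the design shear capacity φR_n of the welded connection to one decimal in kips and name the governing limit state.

Weld metal: throat = 0.707×0.5 = 0.3535 in, L = 2×5.375 = 10.75 in. φR_n = 0.75 × 0.6 × 70 × 0.3535 × 10.75 = 119.7 kips.
Base metal shear (0.375 in plate): yield φR_n = 1.0×0.6×50×0.375×10.75 = 120.9 kips; rupture φR_n = 0.75×0.6×70×0.375×10.75 = 127.0 kips; take 120.9 kips (yield).
Tension yield (gross): A_g = 4×0.375 = 1.5 in². φR_n = 0.90 × 50 × 1.5 = 67.5 kips.
Governing: min(119.7, 120.9, 67.5) = 67.5 kips → gross-section yield.

67.5 kips (gross-section yield governs)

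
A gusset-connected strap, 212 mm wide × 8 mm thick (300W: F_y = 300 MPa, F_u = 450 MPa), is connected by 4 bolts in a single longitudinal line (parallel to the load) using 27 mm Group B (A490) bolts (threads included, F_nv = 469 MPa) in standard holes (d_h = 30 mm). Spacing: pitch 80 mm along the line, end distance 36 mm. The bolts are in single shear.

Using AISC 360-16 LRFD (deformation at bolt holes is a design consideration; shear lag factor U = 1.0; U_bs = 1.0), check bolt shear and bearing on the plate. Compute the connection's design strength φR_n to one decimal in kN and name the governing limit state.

Bolt shear: A_b = π(27)²/4 = 572.56 mm². φR_n = 0.75 × 469 × 572.56 × 4 × 1 = 805.6 kN.
Bearing (8 mm plate, F_u = 450 MPa): end bolts L_c = 36 − 30/2 = 21, R_n = min(1.2×21×8×450, 2.4×27×8×450) = 90.72 kN/bolt; interior L_c = 80 − 30 = 50, R_n = 216 kN/bolt. φR_n = 0.75 × (1×90.72 + 3×216) = 554.0 kN.
Governing: min(805.6, 554.0) = 554.0 kN → bearing.

554.0 kN (bearing governs)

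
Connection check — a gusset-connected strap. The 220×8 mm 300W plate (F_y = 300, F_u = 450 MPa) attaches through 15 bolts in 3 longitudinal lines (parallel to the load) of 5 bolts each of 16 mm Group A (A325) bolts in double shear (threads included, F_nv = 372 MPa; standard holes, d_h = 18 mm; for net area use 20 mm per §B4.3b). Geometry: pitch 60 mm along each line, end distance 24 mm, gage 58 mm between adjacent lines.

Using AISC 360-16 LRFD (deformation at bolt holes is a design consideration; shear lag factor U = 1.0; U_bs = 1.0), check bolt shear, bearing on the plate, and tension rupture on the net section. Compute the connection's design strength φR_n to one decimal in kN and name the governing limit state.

Bolt shear: A_b = π(16)²/4 = 201.06 mm². φR_n = 0.75 × 372 × 201.06 × 15 × 2 = 1682.9 kN.
Bearing (8 mm plate, F_u = 450 MPa): end bolts L_c = 24 − 18/2 = 15, R_n = min(1.2×15×8×450, 2.4×16×8×450) = 64.8 kN/bolt; interior L_c = 60 − 18 = 42, R_n = 138.24 kN/bolt. φR_n = 0.75 × (3×64.8 + 12×138.24) = 1390.0 kN.
Tension rupture (net): A_n = (220 − 3×20)×8 = 1280 mm² (U = 1.0, A_e = A_n). φR_n = 0.75 × 450 × 1280 = 432.0 kN.
Governing: min(1682.9, 1390.0, 432.0) = 432.0 kN → net-section rupture.

432.0 kN (net-section rupture governs)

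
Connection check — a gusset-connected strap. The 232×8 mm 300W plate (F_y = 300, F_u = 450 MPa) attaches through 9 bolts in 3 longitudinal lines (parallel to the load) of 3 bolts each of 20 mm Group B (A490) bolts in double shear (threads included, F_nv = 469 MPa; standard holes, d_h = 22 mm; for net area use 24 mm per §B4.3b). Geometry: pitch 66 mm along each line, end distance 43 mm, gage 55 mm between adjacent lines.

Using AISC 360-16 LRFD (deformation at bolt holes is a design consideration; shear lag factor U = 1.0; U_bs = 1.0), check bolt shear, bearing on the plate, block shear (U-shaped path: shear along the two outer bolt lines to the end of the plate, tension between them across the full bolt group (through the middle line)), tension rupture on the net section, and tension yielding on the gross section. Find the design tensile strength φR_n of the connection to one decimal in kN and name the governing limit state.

432.0 kN (net-section rupture governs)

Bolt shear: A_b = π(20)²/4 = 314.16 mm². φR_n = 0.75 × 469 × 314.16 × 9 × 2 = 1989.1 kN.
Bearing (8 mm plate, F_u = 450 MPa): end bolts L_c = 43 − 22/2 = 32, R_n = min(1.2×32×8×450, 2.4×20×8×450) = 138.24 kN/bolt; interior L_c = 66 − 22 = 44, R_n = 172.8 kN/bolt. φR_n = 0.75 × (3×138.24 + 6×172.8) = 1088.6 kN.
Block shear: shear path 2×[43+2×66] = 2×175 mm, A_gv = 2800, A_nv = 2×(175 − 2.5×24)×8 = 1840 mm²; tension across gage: (110 − 2×24)×8 = 496 mm². R_n = min(0.6×450×1840, 0.6×300×2800) + 1.0×450×496 = min(496.8, 504) + 223.2 = 720 kN. φR_n = 0.75 × 720 = 540.0 kN.
Tension rupture (net): A_n = (232 − 3×24)×8 = 1280 mm² (U = 1.0, A_e = A_n). φR_n = 0.75 × 450 × 1280 = 432.0 kN.
Tension yield (gross): A_g = 232×8 = 1856 mm². φR_n = 0.90 × 300 × 1856 = 501.1 kN.
Governing: min(1989.1, 1088.6, 540.0, 432.0, 501.1) = 432.0 kN → net-section rupture.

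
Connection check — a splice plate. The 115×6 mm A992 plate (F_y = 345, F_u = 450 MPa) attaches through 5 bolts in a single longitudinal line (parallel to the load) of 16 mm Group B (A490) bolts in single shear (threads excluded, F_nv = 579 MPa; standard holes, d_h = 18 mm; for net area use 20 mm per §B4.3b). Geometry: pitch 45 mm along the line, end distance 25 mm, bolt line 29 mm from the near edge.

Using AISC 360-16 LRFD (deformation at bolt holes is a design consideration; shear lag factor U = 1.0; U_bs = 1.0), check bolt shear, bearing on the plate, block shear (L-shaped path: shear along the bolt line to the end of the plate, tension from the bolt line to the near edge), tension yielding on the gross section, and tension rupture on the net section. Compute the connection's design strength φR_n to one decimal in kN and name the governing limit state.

Bolt shear: A_b = π(16)²/4 = 201.06 mm². φR_n = 0.75 × 579 × 201.06 × 5 × 1 = 436.6 kN.
Bearing (6 mm plate, F_u = 450 MPa): end bolts L_c = 25 − 18/2 = 16, R_n = min(1.2×16×6×450, 2.4×16×6×450) = 51.84 kN/bolt; interior L_c = 45 − 18 = 27, R_n = 87.48 kN/bolt. φR_n = 0.75 × (1×51.84 + 4×87.48) = 301.3 kN.
Block shear: shear path 1×[25+4×45] = 1×205 mm, A_gv = 1230, A_nv = 1×(205 − 4.5×20)×6 = 690 mm²; tension to near edge: (29 − 0.5×20)×6 = 114 mm². R_n = min(0.6×450×690, 0.6×345×1230) + 1.0×450×114 = min(186.3, 254.61) + 51.3 = 237.6 kN. φR_n = 0.75 × 237.6 = 178.2 kN.
Tension yield (gross): A_g = 115×6 = 690 mm². φR_n = 0.90 × 345 × 690 = 214.2 kN.
Tension rupture (net): A_n = (115 − 1×20)×6 = 570 mm² (U = 1.0, A_e = A_n). φR_n = 0.75 × 450 × 570 = 192.4 kN.
Governing: min(436.6, 301.3, 178.2, 214.2, 192.4) = 178.2 kN → block shear.

178.2 kN (block shear governs)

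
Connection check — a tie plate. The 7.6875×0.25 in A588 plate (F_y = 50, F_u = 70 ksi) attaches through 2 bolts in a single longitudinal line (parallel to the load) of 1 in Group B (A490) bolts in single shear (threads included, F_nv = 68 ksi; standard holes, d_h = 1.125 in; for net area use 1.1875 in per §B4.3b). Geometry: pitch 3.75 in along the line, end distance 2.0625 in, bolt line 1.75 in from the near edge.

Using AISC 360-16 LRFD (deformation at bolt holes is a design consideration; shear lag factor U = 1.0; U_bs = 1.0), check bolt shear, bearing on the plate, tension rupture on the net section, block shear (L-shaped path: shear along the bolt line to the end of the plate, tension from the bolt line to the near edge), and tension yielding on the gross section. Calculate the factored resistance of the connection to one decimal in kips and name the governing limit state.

46.9 kips (block shear governs)

Bolt shear: A_b = π(1)²/4 = 0.7854 in². φR_n = 0.75 × 68 × 0.7854 × 2 × 1 = 80.1 kips.
Bearing (0.25 in plate, F_u = 70 ksi): end bolts L_c = 2.0625 − 1.125/2 = 1.5, R_n = min(1.2×1.5×0.25×70, 2.4×1×0.25×70) = 31.5 kips/bolt; interior L_c = 3.75 − 1.125 = 2.625, R_n = 42 kips/bolt. φR_n = 0.75 × (1×31.5 + 1×42) = 55.1 kips.
Tension rupture (net): A_n = (7.6875 − 1×1.1875)×0.25 = 1.625 in² (U = 1.0, A_e = A_n). φR_n = 0.75 × 70 × 1.625 = 85.3 kips.
Block shear: shear path 1×[2.0625+1×3.75] = 1×5.8125 in, A_gv = 1.4531, A_nv = 1×(5.8125 − 1.5×1.1875)×0.25 = 1.0078 in²; tension to near edge: (1.75 − 0.5×1.1875)×0.25 = 0.28906 in². R_n = min(0.6×70×1.0078, 0.6×50×1.4531) + 1.0×70×0.28906 = min(42.328, 43.593) + 20.234 = 62.562 kips. φR_n = 0.75 × 62.562 = 46.9 kips.
Tension yield (gross): A_g = 7.6875×0.25 = 1.9219 in². φR_n = 0.90 × 50 × 1.9219 = 86.5 kips.
Governing: min(80.1, 55.1, 85.3, 46.9, 86.5) = 46.9 kips → block shear.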